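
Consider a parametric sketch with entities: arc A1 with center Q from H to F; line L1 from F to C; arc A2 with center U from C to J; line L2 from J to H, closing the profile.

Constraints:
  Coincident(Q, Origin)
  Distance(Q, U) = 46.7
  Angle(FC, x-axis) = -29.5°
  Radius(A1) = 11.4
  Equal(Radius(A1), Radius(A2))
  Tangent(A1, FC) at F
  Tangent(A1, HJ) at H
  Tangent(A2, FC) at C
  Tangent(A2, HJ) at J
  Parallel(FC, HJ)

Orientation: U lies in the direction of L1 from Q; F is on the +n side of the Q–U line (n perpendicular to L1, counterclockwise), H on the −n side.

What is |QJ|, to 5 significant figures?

48.071

The slot axis is L1's direction at -29.5°, so u = (cos -29.5°, sin -29.5°) = (0.87036, -0.49242) and n = (−sin -29.5°, cos -29.5°) = (0.49242, 0.87036). Q is at the origin and U lies 46.7 along u from Q, so U = 46.7·u = (40.646, -22.996). Tangency of A1 to both parallel lines with radius 11.4 puts F and H at Q ± 11.4·n: F = (5.6136, 9.9221), H = (-5.6136, -9.9221). Equal radii place C and J the same way about U: C = U + 11.4·n = (46.259, -13.074), J = U − 11.4·n = (35.032, -32.918). Then |QJ| = |J − Q| = 48.071.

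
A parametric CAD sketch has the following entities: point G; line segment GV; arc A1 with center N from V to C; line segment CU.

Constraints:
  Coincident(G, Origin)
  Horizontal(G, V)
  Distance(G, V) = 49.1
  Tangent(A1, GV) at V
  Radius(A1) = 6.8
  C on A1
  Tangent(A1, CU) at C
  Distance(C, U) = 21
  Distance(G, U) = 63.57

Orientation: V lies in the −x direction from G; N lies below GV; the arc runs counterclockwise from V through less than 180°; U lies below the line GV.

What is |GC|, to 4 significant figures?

56.23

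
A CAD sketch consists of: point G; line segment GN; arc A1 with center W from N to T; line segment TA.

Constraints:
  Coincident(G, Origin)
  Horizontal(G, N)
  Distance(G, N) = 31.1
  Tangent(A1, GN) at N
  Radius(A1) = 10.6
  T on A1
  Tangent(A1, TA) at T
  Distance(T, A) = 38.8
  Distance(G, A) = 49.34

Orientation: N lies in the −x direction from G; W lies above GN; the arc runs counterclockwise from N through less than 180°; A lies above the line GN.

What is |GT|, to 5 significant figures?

22.474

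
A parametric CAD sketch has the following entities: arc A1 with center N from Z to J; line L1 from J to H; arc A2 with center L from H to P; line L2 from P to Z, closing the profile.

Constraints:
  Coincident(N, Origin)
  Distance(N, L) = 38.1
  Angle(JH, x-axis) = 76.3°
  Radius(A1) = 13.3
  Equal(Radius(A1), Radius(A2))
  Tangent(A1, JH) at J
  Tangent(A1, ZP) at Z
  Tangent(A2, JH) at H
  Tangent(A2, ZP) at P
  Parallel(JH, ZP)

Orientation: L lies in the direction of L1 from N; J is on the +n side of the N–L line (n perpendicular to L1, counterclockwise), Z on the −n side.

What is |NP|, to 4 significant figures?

40.35

Tangency of A1 to both parallel lines with radius 13.3 puts J and Z at N ± 13.3·n: J = (-12.92, 3.150), Z = (12.92, -3.150). Equal radii place H and P the same way about L: H = L + 13.3·n = (-3.898, 40.17), P = L − 13.3·n = (21.95, 33.87). Then |NP| = |P − N| = 40.35.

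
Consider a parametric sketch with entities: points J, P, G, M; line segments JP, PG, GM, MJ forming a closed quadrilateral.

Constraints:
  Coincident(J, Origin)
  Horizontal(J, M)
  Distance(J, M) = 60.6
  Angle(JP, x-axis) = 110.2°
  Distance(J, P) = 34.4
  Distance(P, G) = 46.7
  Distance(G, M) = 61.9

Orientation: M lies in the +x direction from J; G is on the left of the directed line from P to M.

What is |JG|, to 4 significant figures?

61.28

Checks: |PG| = 46.70 ✓; |GM| = 61.90 ✓.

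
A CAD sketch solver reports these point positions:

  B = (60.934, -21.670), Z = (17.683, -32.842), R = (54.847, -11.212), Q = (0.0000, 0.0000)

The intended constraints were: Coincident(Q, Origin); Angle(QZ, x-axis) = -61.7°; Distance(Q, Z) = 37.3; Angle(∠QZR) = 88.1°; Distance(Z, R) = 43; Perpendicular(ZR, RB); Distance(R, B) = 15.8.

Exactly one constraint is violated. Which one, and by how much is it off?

Distance(R, B) = 15.8 — off by 3.70.

Q = (0.00, 0.00) ✓; QZ at -61.70° ✓; |QZ| = 37.30 ✓; ∠QZR = 88.10° ✓; |ZR| = 43.00 ✓; ∠(ZR, RB) = 90.00° ✓; |RB| = 12.10 ✗.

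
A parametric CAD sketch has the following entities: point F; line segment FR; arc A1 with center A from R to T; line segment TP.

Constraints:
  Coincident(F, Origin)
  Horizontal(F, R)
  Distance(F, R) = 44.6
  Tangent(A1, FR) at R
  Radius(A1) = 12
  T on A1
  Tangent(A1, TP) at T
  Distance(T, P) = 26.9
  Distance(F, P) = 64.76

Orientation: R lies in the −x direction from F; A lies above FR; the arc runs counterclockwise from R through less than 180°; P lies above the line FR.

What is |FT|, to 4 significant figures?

39.56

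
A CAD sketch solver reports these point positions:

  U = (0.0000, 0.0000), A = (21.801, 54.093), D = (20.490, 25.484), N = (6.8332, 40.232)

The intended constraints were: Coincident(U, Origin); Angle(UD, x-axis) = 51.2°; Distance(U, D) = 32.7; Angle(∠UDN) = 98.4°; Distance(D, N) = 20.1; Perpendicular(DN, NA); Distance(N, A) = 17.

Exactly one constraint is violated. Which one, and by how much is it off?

Distance(N, A) = 17 — off by 3.40.

U = (0.00, 0.00) ✓; UD at 51.20° ✓; |UD| = 32.70 ✓; ∠UDN = 98.40° ✓; |DN| = 20.10 ✓; ∠(DN, NA) = 90.00° ✓; |NA| = 20.40 ✗.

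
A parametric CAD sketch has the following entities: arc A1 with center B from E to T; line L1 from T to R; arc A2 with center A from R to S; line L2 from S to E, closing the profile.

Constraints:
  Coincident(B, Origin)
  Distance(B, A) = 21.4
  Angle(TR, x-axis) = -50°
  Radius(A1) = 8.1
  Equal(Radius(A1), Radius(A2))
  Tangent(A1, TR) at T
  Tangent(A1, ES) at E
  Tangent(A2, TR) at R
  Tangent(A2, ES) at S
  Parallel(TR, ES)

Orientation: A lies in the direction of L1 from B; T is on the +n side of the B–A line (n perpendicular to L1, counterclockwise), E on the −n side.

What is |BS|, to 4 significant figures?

22.88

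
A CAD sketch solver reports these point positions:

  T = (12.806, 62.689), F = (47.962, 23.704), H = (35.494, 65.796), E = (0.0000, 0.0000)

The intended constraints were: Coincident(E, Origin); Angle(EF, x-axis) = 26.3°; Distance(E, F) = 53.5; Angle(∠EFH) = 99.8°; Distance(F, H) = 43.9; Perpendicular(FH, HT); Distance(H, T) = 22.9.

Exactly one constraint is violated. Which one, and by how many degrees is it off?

Perpendicular(FH, HT) — off by 8.70°.

E = (0.00, 0.00) ✓; EF at 26.30° ✓; |EF| = 53.50 ✓; ∠EFH = 99.80° ✓; |FH| = 43.90 ✓; ∠(FH, HT) = 81.30° ✗; |HT| = 22.90 ✓.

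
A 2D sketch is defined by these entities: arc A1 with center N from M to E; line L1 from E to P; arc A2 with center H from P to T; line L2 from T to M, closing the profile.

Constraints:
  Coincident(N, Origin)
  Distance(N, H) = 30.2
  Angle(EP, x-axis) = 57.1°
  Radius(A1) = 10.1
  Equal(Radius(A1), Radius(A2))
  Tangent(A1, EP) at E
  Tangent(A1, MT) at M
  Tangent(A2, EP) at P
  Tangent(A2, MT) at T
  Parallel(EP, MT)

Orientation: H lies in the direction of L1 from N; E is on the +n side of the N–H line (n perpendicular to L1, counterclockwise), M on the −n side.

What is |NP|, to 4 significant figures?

31.84

Tangency of A1 to both parallel lines with radius 10.1 puts E and M at N ± 10.1·n: E = (-8.480, 5.486), M = (8.480, -5.486). Equal radii place P and T the same way about H: P = H + 10.1·n = (7.924, 30.84), T = H − 10.1·n = (24.88, 19.87). Then |NP| = |P − N| = 31.84.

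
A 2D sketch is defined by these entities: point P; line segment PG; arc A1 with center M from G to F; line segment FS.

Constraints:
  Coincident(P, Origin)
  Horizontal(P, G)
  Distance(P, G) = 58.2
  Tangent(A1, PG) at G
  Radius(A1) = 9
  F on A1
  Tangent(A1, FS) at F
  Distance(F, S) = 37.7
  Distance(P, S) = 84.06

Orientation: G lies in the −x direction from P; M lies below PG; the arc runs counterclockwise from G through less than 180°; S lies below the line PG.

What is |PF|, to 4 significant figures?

67.66

Checks: |MF| = 9.000 ✓; ∠(MF, FS) = 90.00° ✓; |FS| = 37.70 ✓; |PS| = 84.06 ✓.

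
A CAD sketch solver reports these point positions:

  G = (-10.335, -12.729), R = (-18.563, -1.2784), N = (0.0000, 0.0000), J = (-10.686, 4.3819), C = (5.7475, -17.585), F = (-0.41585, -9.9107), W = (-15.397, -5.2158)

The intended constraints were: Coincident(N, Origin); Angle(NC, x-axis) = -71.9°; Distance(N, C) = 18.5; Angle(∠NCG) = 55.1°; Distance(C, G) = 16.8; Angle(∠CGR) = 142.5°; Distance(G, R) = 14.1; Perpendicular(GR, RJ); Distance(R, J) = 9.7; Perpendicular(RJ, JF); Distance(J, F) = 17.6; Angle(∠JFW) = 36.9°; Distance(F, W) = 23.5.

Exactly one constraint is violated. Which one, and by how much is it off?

Distance(F, W) = 23.5 — off by 7.80.

N = (0.00, 0.00) ✓; NC at -71.90° ✓; |NC| = 18.50 ✓; ∠NCG = 55.10° ✓; |CG| = 16.80 ✓; ∠CGR = 142.5° ✓; |GR| = 14.10 ✓; ∠(GR, RJ) = 90.00° ✓; |RJ| = 9.700 ✓; ∠(RJ, JF) = 90.00° ✓; |JF| = 17.60 ✓; ∠JFW = 36.90° ✓; |FW| = 15.70 ✗.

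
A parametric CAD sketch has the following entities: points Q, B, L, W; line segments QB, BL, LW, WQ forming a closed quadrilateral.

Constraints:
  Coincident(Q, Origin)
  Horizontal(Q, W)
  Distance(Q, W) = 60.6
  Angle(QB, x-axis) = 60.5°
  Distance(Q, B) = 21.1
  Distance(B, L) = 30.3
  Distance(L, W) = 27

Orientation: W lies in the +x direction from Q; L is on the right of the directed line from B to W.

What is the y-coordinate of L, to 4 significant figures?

-1.087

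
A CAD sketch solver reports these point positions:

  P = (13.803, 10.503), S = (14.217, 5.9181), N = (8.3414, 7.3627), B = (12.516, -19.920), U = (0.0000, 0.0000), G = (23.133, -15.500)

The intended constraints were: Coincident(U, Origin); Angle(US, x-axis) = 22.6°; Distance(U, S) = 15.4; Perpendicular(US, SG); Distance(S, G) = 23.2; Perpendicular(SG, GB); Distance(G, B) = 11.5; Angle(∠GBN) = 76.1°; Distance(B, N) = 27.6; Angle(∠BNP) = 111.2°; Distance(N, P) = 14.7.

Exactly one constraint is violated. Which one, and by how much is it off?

Distance(N, P) = 14.7 — off by 8.40.

U = (0.00, 0.00) ✓; US at 22.60° ✓; |US| = 15.40 ✓; ∠(US, SG) = 90.00° ✓; |SG| = 23.20 ✓; ∠(SG, GB) = 90.00° ✓; |GB| = 11.50 ✓; ∠GBN = 76.10° ✓; |BN| = 27.60 ✓; ∠BNP = 111.2° ✓; |NP| = 6.300 ✗.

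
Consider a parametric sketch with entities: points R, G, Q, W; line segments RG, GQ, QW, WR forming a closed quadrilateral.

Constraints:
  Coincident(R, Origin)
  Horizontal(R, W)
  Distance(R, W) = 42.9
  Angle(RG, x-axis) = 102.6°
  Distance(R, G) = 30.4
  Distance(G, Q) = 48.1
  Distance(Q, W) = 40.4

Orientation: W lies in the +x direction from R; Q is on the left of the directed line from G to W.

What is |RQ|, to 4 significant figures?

56.99

Checks: |GQ| = 48.10 ✓; |QW| = 40.40 ✓.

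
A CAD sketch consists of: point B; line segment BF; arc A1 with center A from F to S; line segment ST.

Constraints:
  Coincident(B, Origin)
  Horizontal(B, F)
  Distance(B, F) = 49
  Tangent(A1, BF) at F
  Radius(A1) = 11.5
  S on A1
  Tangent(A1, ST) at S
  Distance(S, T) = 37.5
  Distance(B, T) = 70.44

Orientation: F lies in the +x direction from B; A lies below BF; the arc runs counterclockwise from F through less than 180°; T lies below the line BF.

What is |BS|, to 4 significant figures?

40.79

B is at the origin; B and F share the same y with |BF| = 49.0 and F on the +x side, so F = (49.00, 0.000). Tangency of A1 to BF means the radius AF is perpendicular to BF, so A = F + (0, -11.5) = (49.00, -11.50). Since AS ⟂ ST (tangency), |AT| = √(11.5² + 37.5²) = 39.22 regardless of where S sits on A1. So T lies on both circle(B, 70.44) and circle(A, 39.22); the below-BF intersection is T = (48.88, -50.72). S is the foot of the tangent from T: S = (37.99, -14.84).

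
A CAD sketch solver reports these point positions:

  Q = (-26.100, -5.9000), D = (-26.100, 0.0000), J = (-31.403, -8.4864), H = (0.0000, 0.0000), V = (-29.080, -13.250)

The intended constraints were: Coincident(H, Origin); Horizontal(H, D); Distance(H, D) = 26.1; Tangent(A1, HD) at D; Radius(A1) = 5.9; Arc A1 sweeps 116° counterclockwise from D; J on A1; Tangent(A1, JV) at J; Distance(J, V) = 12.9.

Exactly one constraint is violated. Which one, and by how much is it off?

Distance(J, V) = 12.9 — off by 7.60.

H = (0.00, 0.00) ✓; H.y = 0.00, D.y = 0.00 ✓; |HD| = 26.10 ✓; ∠(QD, DH) = 90.00° ✓; |QD| = 5.900 ✓; bearing(Q→J) − bearing(Q→D) = 116.0° ✓; |QJ| = 5.900 ✓; ∠(QJ, JV) = 90.00° ✓; |JV| = 5.300 ✗.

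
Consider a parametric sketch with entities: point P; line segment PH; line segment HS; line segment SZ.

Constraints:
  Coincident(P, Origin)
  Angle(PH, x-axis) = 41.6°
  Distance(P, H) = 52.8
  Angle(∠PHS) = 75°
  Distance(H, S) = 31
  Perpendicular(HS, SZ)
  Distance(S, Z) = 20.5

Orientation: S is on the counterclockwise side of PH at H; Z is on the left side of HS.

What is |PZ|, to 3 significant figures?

35.1

P is at the origin; PH runs at 41.6° with length 52.8, so H = 52.8·(cos 41.6°, sin 41.6°) = (39.5, 35.1). ∠PHS = 75.0°, so HS runs at 41.6° + (180° − 75.0°) = 147° from the x-axis; with |HS| = 31.0, S = H + 31.0·(cos 147°, sin 147°) = (13.6, 52.1). HS ⟂ SZ; with |SZ| = 20.5 on the left of HS, Z = S + 20.5·(-0.550, -0.835) = (2.32, 35.0). Then |PZ| = |Z − P| = 35.1.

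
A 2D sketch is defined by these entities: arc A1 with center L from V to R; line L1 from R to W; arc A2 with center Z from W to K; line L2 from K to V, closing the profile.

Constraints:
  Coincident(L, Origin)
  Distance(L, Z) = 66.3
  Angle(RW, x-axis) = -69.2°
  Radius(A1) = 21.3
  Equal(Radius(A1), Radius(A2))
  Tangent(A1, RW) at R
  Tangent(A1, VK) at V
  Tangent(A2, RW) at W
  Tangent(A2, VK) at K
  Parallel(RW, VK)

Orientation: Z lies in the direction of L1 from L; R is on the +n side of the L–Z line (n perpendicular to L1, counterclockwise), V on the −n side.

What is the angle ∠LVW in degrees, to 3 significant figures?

57.3°

The slot axis is L1's direction at -69.2°, so u = (cos -69.2°, sin -69.2°) = (0.355, -0.935) and n = (−sin -69.2°, cos -69.2°) = (0.935, 0.355). L is at the origin and Z lies 66.3 along u from L, so Z = 66.3·u = (23.5, -62.0). Tangency of A1 to both parallel lines with radius 21.3 puts R and V at L ± 21.3·n: R = (19.9, 7.56), V = (-19.9, -7.56). Equal radii place W and K the same way about Z: W = Z + 21.3·n = (43.5, -54.4), K = Z − 21.3·n = (3.63, -69.5). Then cos ∠LVW = VL·VW / (|VL||VW|), giving 57.3°.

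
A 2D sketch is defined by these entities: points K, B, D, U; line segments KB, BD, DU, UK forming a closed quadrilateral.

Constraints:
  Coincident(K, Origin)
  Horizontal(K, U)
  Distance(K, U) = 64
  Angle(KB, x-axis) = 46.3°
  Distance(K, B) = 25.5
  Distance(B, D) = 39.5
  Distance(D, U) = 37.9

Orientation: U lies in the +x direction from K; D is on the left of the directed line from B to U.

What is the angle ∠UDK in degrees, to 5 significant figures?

72.642°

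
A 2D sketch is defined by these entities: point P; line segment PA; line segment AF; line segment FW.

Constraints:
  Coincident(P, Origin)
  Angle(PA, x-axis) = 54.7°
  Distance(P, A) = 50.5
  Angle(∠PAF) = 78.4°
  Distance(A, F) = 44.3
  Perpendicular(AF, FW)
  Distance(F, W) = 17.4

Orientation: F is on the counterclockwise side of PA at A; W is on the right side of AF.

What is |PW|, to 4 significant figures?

75.08

P is at the origin; PA runs at 54.7° with length 50.5, so A = 50.5·(cos 54.7°, sin 54.7°) = (29.18, 41.21). ∠PAF = 78.4°, so AF runs at 54.7° + (180° − 78.4°) = 156.3° from the x-axis; with |AF| = 44.3, F = A + 44.3·(cos 156.3°, sin 156.3°) = (-11.38, 59.02). The perpendicularity gives FW at right angles to AF; with |FW| = 17.4 on the right of AF, W = F + 17.4·(0.4019, 0.9157) = (-4.388, 74.95). Then |PW| = |W − P| = 75.08.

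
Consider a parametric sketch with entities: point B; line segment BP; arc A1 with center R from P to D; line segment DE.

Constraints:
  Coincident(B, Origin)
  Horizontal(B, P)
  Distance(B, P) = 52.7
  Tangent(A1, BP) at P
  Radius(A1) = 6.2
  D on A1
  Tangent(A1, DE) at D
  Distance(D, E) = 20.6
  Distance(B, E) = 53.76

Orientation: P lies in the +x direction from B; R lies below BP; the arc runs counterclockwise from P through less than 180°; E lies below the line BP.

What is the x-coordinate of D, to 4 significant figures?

46.50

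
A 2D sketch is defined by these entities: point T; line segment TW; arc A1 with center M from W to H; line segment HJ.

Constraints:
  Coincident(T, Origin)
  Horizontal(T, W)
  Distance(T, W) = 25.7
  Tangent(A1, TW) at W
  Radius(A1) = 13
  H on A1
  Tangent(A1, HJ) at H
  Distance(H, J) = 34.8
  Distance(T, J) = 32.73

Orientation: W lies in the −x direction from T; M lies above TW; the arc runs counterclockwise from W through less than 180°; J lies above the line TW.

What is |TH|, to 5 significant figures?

16.282

T is at the origin; T and W share the same y with |TW| = 25.7 and W on the −x side, so W = (-25.700, 0.0000). Since A1 is tangent to TW there, MW ⟂ TW, so M = W + (0, 13) = (-25.700, 13.000). Since MH ⟂ HJ (tangency), |MJ| = √(13.0² + 34.8²) = 37.149 regardless of where H sits on A1. So J lies on both circle(T, 32.73) and circle(M, 37.149); the above-TW intersection is J = (6.1324, 32.150). H is the foot of the tangent from J: H = (-15.524, 4.9100).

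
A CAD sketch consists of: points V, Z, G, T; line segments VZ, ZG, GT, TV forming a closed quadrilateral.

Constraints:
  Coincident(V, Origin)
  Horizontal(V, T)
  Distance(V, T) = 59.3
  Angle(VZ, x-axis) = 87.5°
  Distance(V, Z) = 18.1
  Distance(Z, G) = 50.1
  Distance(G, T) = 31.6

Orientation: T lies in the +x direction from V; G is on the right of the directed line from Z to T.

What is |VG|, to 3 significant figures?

39.3

V is at the origin; VT is horizontal with |VT| = 59.3 and T in +x, so T = (59.3, 0). VZ runs at 87.5° with |VZ| = 18.1, so Z = (0.790, 18.1). G is determined by |ZG| = 50.1 and |GT| = 31.6 together: it lies at the intersection of circle(Z, 50.1) and circle(T, 31.6). With |ZT| = 61.2, the foot of the radical line on ZT is 43.0 from Z and the perpendicular offset is √(50.1² − 43.0²) = 25.8. Taking the right-of-ZT solution: G = (34.2, -19.2).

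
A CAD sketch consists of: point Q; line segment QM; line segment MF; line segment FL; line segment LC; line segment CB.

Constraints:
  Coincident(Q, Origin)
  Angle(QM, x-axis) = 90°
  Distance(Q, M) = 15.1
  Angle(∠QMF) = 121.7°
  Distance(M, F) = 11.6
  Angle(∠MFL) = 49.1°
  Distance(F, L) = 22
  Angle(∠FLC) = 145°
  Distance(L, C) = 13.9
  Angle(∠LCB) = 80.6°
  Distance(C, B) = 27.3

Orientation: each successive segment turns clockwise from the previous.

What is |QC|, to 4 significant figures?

11.01

Q is at the origin; QM runs at 90.0° with length 15.1, so M = (9.246e-16, 15.10). ∠QMF = 121.7° gives MF at 31.70° from the x-axis; with |MF| = 11.6, F = (9.869, 21.20). ∠MFL = 49.1° gives FL at -99.20° from the x-axis; with |FL| = 22.0, L = (6.352, -0.5215). ∠FLC = 145.0° gives LC at -134.2° from the x-axis; with |LC| = 13.9, C = (-3.339, -10.49). Then |QC| = |C − Q| = 11.01.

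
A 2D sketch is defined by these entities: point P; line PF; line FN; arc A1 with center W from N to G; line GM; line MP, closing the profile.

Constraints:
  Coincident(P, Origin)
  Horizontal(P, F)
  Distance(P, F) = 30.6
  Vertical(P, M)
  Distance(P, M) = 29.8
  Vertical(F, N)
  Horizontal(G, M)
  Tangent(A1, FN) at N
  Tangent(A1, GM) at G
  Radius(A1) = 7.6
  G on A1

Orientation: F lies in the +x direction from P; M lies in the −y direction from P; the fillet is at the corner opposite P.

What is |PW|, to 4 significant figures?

31.97

P and M share the same x with |PM| = 29.8 and M on the −y side, so M = (0.000, -29.80). The virtual corner opposite P is at (30.60, -29.80). Since A1 is tangent to FN there, WN ⟂ FN and tangency of A1 to GM means the radius WG is perpendicular to GM, with radius 7.6, so the center W sits 7.6 in from both sides at W = (23.00, -22.20). Then |PW| = |W − P| = 31.97.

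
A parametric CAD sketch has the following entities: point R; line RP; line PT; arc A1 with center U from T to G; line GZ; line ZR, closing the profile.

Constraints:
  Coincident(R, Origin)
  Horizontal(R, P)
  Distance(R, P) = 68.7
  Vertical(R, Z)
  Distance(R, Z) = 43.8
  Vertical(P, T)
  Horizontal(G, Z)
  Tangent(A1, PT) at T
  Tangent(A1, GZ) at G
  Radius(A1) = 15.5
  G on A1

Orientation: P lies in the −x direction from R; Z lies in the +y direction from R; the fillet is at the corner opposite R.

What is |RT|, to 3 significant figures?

74.3

R is at the origin; RP is horizontal with |RP| = 68.7 and P on the −x side, so P = (-68.7, 0.00). RZ is vertical with |RZ| = 43.8 and Z on the +y side, so Z = (0.00, 43.8). The virtual corner opposite R is at (-68.7, 43.8). Since A1 is tangent to PT there, UT ⟂ PT and the tangent condition forces UG to be normal to GZ, with radius 15.5, so the center U sits 15.5 in from both sides at U = (-53.2, 28.3). That places the tangent points at T = (-68.7, 28.3) on PT and G = (-53.2, 43.8) on GZ. Then |RT| = |T − R| = 74.3.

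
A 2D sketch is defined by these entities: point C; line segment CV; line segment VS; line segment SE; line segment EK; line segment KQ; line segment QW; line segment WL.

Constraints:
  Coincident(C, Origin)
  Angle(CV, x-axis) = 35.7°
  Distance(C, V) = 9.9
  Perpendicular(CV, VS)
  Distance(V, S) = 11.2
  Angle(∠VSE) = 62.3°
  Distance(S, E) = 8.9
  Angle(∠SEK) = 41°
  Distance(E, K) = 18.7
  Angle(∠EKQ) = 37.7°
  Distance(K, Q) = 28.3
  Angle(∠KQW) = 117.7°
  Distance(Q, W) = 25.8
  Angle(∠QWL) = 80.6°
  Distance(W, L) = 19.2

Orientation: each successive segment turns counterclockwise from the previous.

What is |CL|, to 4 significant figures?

16.20

C is at the origin; CV runs at 35.7° with length 9.9, so V = (8.040, 5.777). CV is perpendicular to VS, so VS runs at 125.7°; with |VS| = 11.2, S = (1.504, 14.87). ∠VSE = 62.3° gives SE at -116.6° from the x-axis; with |SE| = 8.9, E = (-2.481, 6.914). ∠SEK = 41.0° gives EK at 22.40° from the x-axis; with |EK| = 18.7, K = (14.81, 14.04). ∠EKQ = 37.7° gives KQ at 164.7° from the x-axis; with |KQ| = 28.3, Q = (-12.49, 21.51). ∠KQW = 117.7° gives QW at -133.0° from the x-axis; with |QW| = 25.8, W = (-30.08, 2.639). ∠QWL = 80.6° gives WL at -33.60° from the x-axis; with |WL| = 19.2, L = (-14.09, -7.986). Then |CL| = |L − C| = 16.20.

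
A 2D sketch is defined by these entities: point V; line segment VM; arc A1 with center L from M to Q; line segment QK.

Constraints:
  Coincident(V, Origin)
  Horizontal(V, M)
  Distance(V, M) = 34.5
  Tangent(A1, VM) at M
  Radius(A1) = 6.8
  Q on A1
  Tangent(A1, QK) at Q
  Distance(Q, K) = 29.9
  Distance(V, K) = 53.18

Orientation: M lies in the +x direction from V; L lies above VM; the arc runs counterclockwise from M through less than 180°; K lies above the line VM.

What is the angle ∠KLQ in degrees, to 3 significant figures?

77.2°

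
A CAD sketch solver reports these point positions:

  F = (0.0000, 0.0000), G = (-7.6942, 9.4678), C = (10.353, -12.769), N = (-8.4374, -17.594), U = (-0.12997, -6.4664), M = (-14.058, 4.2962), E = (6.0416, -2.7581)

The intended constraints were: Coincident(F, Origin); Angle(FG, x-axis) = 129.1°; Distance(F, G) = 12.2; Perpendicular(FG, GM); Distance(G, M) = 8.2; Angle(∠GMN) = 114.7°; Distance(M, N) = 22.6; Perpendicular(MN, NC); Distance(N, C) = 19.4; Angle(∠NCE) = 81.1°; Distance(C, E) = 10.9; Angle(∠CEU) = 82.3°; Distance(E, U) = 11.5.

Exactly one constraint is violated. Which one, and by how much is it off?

Distance(E, U) = 11.5 — off by 4.30.

F = (0.00, 0.00) ✓; FG at 129.1° ✓; |FG| = 12.20 ✓; ∠(FG, GM) = 90.00° ✓; |GM| = 8.200 ✓; ∠GMN = 114.7° ✓; |MN| = 22.60 ✓; ∠(MN, NC) = 90.00° ✓; |NC| = 19.40 ✓; ∠NCE = 81.10° ✓; |CE| = 10.90 ✓; ∠CEU = 82.30° ✓; |EU| = 7.200 ✗.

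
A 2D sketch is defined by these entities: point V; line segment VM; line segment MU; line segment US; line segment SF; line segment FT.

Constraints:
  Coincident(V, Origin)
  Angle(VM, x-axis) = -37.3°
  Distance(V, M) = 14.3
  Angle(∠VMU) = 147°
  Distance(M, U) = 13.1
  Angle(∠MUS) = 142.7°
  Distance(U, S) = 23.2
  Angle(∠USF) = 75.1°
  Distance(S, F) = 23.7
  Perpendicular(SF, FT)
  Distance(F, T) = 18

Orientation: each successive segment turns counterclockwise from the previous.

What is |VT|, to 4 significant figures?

15.28

V is at the origin; VM runs at -37.3° with length 14.3, so M = (11.38, -8.666). ∠VMU = 147.0° gives MU at -4.300° from the x-axis; with |MU| = 13.1, U = (24.44, -9.648). ∠MUS = 142.7° gives US at 33.00° from the x-axis; with |US| = 23.2, S = (43.90, 2.988). ∠USF = 75.1° gives SF at 137.9° from the x-axis; with |SF| = 23.7, F = (26.31, 18.88). The perpendicularity gives FT at right angles to SF, so FT runs at -132.1°; with |FT| = 18.0, T = (14.24, 5.521). Then |VT| = |T − V| = 15.28.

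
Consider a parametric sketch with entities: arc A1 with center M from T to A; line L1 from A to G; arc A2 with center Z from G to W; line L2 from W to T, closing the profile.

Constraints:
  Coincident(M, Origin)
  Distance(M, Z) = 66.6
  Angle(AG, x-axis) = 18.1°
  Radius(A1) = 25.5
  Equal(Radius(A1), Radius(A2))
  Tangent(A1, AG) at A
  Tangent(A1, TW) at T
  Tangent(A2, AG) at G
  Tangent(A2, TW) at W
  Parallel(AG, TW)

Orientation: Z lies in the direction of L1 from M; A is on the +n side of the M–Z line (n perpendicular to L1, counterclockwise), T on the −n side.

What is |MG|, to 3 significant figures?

71.3

The slot axis is L1's direction at 18.1°, so u = (cos 18.1°, sin 18.1°) = (0.951, 0.311) and n = (−sin 18.1°, cos 18.1°) = (-0.311, 0.951). M is at the origin and Z lies 66.6 along u from M, so Z = 66.6·u = (63.3, 20.7). Tangency of A1 to both parallel lines with radius 25.5 puts A and T at M ± 25.5·n: A = (-7.92, 24.2), T = (7.92, -24.2). Equal radii place G and W the same way about Z: G = Z + 25.5·n = (55.4, 44.9), W = Z − 25.5·n = (71.2, -3.55). Then |MG| = |G − M| = 71.3.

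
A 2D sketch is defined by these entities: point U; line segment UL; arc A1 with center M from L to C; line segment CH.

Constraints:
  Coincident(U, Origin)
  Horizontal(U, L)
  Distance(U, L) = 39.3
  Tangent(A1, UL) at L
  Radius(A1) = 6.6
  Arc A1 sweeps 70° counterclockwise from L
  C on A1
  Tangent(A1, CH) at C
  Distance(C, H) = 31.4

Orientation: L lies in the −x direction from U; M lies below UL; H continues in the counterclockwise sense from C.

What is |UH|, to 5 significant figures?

65.642

On A1, L sits at bearing 90° from M; a 70° counterclockwise sweep puts C at bearing 160°, so C = M + 6.6·(cos 160°, sin 160°) = (-45.502, -4.3427). Since A1 is tangent to CH there, MC ⟂ CH, so CH runs along (−sin 160°, cos 160°); with |CH| = 31.4, H = (-56.241, -33.849). Then |UH| = |H − U| = 65.642.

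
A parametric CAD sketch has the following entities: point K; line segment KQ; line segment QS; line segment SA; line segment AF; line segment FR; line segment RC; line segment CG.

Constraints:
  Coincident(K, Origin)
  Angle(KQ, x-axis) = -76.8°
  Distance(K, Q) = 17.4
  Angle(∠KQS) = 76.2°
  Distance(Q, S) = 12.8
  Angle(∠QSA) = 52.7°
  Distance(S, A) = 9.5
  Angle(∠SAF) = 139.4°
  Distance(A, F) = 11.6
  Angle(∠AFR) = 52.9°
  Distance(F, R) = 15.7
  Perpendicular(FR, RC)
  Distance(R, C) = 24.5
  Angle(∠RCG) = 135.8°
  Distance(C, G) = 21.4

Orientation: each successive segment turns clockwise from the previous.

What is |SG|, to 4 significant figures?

32.50

FR ⟂ RC, so RC runs at 154.4°; with |RC| = 24.5, C = (-20.50, -10.57). ∠RCG = 135.8° gives CG at 110.2° from the x-axis; with |CG| = 21.4, G = (-27.89, 9.514). Then |SG| = |G − S| = 32.50.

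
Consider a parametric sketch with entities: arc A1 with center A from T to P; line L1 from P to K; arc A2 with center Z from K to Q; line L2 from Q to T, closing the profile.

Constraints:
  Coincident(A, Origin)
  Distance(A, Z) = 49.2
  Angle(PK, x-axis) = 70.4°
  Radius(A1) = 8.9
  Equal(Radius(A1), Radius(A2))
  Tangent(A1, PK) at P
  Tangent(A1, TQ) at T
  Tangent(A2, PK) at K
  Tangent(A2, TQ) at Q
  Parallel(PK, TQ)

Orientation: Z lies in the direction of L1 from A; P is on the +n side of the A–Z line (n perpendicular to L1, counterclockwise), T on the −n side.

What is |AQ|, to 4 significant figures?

50.00

The slot axis is L1's direction at 70.4°, so u = (cos 70.4°, sin 70.4°) = (0.3355, 0.9421) and n = (−sin 70.4°, cos 70.4°) = (-0.9421, 0.3355). A is at the origin and Z lies 49.2 along u from A, so Z = 49.2·u = (16.50, 46.35). Tangency of A1 to both parallel lines with radius 8.9 puts P and T at A ± 8.9·n: P = (-8.384, 2.986), T = (8.384, -2.986). Equal radii place K and Q the same way about Z: K = Z + 8.9·n = (8.120, 49.33), Q = Z − 8.9·n = (24.89, 43.36). Then |AQ| = |Q − A| = 50.00.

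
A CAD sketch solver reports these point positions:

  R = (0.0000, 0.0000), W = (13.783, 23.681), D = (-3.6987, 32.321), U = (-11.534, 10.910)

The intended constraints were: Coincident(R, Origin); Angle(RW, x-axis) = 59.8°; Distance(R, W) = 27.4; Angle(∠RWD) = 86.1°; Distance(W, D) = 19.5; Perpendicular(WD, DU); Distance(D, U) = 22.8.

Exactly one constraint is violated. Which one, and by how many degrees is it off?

Perpendicular(WD, DU) — off by 6.20°.

R = (0.00, 0.00) ✓; RW at 59.80° ✓; |RW| = 27.40 ✓; ∠RWD = 86.10° ✓; |WD| = 19.50 ✓; ∠(WD, DU) = 96.20° ✗; |DU| = 22.80 ✓.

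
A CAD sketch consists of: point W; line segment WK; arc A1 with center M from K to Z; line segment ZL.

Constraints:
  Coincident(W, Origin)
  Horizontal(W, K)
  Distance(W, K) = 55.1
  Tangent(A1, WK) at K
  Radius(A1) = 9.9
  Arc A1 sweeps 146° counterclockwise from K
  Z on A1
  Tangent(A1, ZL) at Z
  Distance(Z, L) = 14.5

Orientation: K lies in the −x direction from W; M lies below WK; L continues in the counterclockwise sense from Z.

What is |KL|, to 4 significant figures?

27.01

W is at the origin; W and K share the same y with |WK| = 55.1 and K on the −x side, so K = (-55.10, 0.000). A1 meets WK tangentially, so MK is at right angles to WK, so M = K + (0, -9.9) = (-55.10, -9.900). On A1, K sits at bearing 90° from M; a 146° counterclockwise sweep puts Z at bearing 236°, so Z = M + 9.9·(cos 236°, sin 236°) = (-60.64, -18.11). Tangency of A1 to ZL means the radius MZ is perpendicular to ZL, so ZL runs along (−sin 236°, cos 236°); with |ZL| = 14.5, L = (-48.61, -26.22). Then |KL| = |L − K| = 27.01.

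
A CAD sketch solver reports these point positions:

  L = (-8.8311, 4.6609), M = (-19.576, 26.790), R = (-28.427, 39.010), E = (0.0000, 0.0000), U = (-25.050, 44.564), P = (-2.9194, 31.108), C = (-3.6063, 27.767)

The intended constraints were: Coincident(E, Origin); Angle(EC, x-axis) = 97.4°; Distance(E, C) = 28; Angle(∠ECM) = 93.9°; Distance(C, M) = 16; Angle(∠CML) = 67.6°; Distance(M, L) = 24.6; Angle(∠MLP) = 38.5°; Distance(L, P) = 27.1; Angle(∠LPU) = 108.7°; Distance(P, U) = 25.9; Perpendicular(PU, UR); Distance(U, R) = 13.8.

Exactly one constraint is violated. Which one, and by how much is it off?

Distance(U, R) = 13.8 — off by 7.30.

E = (0.00, 0.00) ✓; EC at 97.40° ✓; |EC| = 28.00 ✓; ∠ECM = 93.90° ✓; |CM| = 16.00 ✓; ∠CML = 67.60° ✓; |ML| = 24.60 ✓; ∠MLP = 38.50° ✓; |LP| = 27.10 ✓; ∠LPU = 108.7° ✓; |PU| = 25.90 ✓; ∠(PU, UR) = 90.00° ✓; |UR| = 6.500 ✗.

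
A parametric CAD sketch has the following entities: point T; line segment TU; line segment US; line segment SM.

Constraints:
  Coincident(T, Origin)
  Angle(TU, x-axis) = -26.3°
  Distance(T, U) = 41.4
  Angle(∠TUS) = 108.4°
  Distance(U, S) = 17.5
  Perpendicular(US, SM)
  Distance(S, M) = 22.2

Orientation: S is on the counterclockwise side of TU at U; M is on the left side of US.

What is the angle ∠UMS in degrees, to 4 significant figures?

38.25°

∠TUS = 108.4°, so US runs at -26.3° + (180° − 108.4°) = 45.30° from the x-axis; with |US| = 17.5, S = U + 17.5·(cos 45.30°, sin 45.30°) = (49.42, -5.904). The perpendicularity gives SM at right angles to US; with |SM| = 22.2 on the left of US, M = S + 22.2·(-0.7108, 0.7034) = (33.64, 9.711). Then cos ∠UMS = MU·MS / (|MU||MS|), giving 38.25°.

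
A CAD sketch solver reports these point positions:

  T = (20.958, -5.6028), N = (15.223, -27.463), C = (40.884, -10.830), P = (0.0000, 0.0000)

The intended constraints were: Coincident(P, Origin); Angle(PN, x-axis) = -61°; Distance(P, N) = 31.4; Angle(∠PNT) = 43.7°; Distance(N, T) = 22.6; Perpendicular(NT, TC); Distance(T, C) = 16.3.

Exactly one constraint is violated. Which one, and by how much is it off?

Distance(T, C) = 16.3 — off by 4.30.

P = (0.00, 0.00) ✓; PN at -61.00° ✓; |PN| = 31.40 ✓; ∠PNT = 43.70° ✓; |NT| = 22.60 ✓; ∠(NT, TC) = 90.00° ✓; |TC| = 20.60 ✗.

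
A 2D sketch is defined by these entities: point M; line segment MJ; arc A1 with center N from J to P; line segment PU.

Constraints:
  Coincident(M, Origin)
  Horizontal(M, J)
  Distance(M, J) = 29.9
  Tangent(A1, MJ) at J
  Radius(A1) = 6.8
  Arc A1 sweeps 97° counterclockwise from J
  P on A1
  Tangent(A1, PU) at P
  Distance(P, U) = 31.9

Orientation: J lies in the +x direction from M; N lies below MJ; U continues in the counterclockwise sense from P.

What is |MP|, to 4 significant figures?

24.38

M is at the origin; MJ is horizontal with |MJ| = 29.9 and J on the +x side, so J = (29.90, 0.000). A1 meets MJ tangentially, so NJ is at right angles to MJ, so N = J + (0, -6.8) = (29.90, -6.800). On A1, J sits at bearing 90° from N; a 97° counterclockwise sweep puts P at bearing 187°, so P = N + 6.8·(cos 187°, sin 187°) = (23.15, -7.629). Then |MP| = |P − M| = 24.38.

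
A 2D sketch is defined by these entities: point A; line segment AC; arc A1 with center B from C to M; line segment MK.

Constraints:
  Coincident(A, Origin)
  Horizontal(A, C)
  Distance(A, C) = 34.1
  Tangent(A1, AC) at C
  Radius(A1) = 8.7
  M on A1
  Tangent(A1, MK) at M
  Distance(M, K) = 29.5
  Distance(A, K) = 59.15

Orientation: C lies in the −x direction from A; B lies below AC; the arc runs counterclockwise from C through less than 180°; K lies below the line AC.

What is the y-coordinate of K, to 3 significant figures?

-37.0

Checks: |BM| = 8.700 ✓; ∠(BM, MK) = 90.00° ✓; |MK| = 29.50 ✓; |AK| = 59.15 ✓.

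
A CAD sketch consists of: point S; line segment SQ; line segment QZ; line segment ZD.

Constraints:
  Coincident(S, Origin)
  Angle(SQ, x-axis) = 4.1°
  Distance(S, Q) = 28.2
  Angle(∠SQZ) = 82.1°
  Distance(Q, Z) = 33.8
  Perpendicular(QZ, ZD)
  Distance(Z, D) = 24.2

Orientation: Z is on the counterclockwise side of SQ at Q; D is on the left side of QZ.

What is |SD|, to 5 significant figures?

30.156

S is at the origin; SQ runs at 4.1° with length 28.2, so Q = 28.2·(cos 4.1°, sin 4.1°) = (28.128, 2.0162). ∠SQZ = 82.1°, so QZ runs at 4.1° + (180° − 82.1°) = 102.00° from the x-axis; with |QZ| = 33.8, Z = Q + 33.8·(cos 102.00°, sin 102.00°) = (21.100, 35.078). The perpendicularity gives ZD at right angles to QZ; with |ZD| = 24.2 on the left of QZ, D = Z + 24.2·(-0.97815, -0.20791) = (-2.5708, 30.046). Then |SD| = |D − S| = 30.156.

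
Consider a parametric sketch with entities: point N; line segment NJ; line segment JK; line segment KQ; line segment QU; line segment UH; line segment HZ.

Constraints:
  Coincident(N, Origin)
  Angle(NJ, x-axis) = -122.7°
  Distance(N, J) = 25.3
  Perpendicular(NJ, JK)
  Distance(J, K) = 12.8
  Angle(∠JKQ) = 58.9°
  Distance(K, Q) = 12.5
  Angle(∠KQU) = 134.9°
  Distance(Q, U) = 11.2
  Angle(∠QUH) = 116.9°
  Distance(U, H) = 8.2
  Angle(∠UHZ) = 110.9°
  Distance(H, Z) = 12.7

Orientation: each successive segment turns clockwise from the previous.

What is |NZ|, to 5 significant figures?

29.564

N is at the origin; NJ runs at -122.7° with length 25.3, so J = (-13.668, -21.290). NJ ⟂ JK, so JK runs at 147.30°; with |JK| = 12.8, K = (-24.439, -14.375). ∠JKQ = 58.9° gives KQ at 26.200° from the x-axis; with |KQ| = 12.5, Q = (-13.224, -8.8563). ∠KQU = 134.9° gives QU at -18.900° from the x-axis; with |QU| = 11.2, U = (-2.6275, -12.484). ∠QUH = 116.9° gives UH at -82.000° from the x-axis; with |UH| = 8.2, H = (-1.4863, -20.604). ∠UHZ = 110.9° gives HZ at -151.10° from the x-axis; with |HZ| = 12.7, Z = (-12.605, -26.742). Then |NZ| = |Z − N| = 29.564.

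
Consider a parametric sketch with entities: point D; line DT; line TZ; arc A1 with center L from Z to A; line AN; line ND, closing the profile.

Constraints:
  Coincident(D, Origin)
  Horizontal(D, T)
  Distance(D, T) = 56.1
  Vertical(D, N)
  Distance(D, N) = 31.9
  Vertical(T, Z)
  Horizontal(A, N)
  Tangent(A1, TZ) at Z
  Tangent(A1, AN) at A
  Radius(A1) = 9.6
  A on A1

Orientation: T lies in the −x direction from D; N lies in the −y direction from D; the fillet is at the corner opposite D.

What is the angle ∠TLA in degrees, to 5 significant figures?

156.71°

The virtual corner opposite D is at (-56.100, -31.900). Tangency of A1 to TZ means the radius LZ is perpendicular to TZ and the tangent condition forces LA to be normal to AN, with radius 9.6, so the center L sits 9.6 in from both sides at L = (-46.500, -22.300). That places the tangent points at Z = (-56.100, -22.300) on TZ and A = (-46.500, -31.900) on AN. Then cos ∠TLA = LT·LA / (|LT||LA|), giving 156.71°.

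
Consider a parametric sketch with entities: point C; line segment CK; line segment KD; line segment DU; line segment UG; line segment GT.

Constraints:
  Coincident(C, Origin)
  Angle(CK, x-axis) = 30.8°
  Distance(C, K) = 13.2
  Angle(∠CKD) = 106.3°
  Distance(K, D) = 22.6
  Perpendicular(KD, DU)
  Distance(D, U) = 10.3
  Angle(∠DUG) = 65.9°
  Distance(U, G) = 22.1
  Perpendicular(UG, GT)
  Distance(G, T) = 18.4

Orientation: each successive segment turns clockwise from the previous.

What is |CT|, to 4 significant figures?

31.32

C is at the origin; CK runs at 30.8° with length 13.2, so K = (11.34, 6.759). ∠CKD = 106.3° gives KD at -42.90° from the x-axis; with |KD| = 22.6, D = (27.89, -8.625). KD is perpendicular to DU, so DU runs at -132.9°; with |DU| = 10.3, U = (20.88, -16.17). ∠DUG = 65.9° gives UG at 113.0° from the x-axis; with |UG| = 22.1, G = (12.25, 4.173). UG ⟂ GT, so GT runs at 23.00°; with |GT| = 18.4, T = (29.18, 11.36). Then |CT| = |T − C| = 31.32.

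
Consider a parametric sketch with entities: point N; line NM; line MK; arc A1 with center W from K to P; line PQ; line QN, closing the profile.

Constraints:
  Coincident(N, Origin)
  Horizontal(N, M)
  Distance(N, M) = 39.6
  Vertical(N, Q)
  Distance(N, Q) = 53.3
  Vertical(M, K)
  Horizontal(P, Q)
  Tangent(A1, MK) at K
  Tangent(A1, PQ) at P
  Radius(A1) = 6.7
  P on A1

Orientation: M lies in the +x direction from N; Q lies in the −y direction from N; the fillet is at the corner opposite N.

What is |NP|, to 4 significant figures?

62.64

The virtual corner opposite N is at (39.60, -53.30). The tangent condition forces WK to be normal to MK and tangency of A1 to PQ means the radius WP is perpendicular to PQ, with radius 6.7, so the center W sits 6.7 in from both sides at W = (32.90, -46.60). That places the tangent points at K = (39.60, -46.60) on MK and P = (32.90, -53.30) on PQ. Then |NP| = |P − N| = 62.64.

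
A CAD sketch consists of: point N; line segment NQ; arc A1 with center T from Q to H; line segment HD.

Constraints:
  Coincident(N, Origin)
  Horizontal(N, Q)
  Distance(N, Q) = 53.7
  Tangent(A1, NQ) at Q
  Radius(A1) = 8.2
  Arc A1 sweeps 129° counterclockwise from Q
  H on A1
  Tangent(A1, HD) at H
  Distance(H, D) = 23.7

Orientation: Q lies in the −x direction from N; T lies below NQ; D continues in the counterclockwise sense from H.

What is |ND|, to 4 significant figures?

55.22

N is at the origin; NQ is horizontal with |NQ| = 53.7 and Q on the −x side, so Q = (-53.70, 0.000). Tangency of A1 to NQ means the radius TQ is perpendicular to NQ, so T = Q + (0, -8.2) = (-53.70, -8.200). On A1, Q sits at bearing 90° from T; a 129° counterclockwise sweep puts H at bearing 219°, so H = T + 8.2·(cos 219°, sin 219°) = (-60.07, -13.36). A1 meets HD tangentially, so TH is at right angles to HD, so HD runs along (−sin 219°, cos 219°); with |HD| = 23.7, D = (-45.16, -31.78). Then |ND| = |D − N| = 55.22.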